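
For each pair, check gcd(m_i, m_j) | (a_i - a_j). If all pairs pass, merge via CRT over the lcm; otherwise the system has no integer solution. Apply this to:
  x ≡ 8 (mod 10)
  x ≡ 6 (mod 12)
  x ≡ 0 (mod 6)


Moduli 10, 12, 6 are not pairwise coprime, so CRT works modulo lcm(m_i) when all pairwise compatibility conditions hold.
Pairwise compatibility: gcd(m_i, m_j) must divide a_i - a_j for every pair.
Merge one congruence at a time:
  Start: x ≡ 8 (mod 10).
  Combine with x ≡ 6 (mod 12): gcd(10, 12) = 2; 6 - 8 = -2, which IS divisible by 2, so compatible.
    Write x = 8 + 10·t and substitute into x ≡ 6 (mod 12): 10·t ≡ 6 − 8 = -2 (mod 12).
    Divide the congruence (and modulus) by g = 2: 5·t ≡ -1 (mod 6).
    Reduce coefficients mod 6: 5·t ≡ 5 (mod 6).
    The inverse of 5 mod 6 is 5 (since 5·5 = 25 = 4·6 + 1), so t ≡ 5·5 = 25 ≡ 1 (mod 6).
    Then x = 8 + 10·1 = 18, valid modulo lcm(10, 12) = 60: x ≡ 18 (mod 60).
  Combine with x ≡ 0 (mod 6): gcd(60, 6) = 6; 0 - 18 = -18, which IS divisible by 6, so compatible.
    Write x = 18 + 60·t and substitute into x ≡ 0 (mod 6): 60·t ≡ 0 − 18 = -18 (mod 6).
    Divide the congruence (and modulus) by g = 6: 10·t ≡ -3 (mod 1).
    Modulo 1 every t works; take t = 0.
    Then x = 18 + 60·0 = 18, valid modulo lcm(60, 6) = 60: x ≡ 18 (mod 60).
Verify: 18 mod 10 = 8, 18 mod 12 = 6, 18 mod 6 = 0.

x ≡ 18 (mod 60).


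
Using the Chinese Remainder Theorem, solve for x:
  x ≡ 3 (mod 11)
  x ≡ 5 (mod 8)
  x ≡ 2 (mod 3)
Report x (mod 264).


Moduli 11, 8, 3 are pairwise coprime; by CRT there is a unique solution modulo M = 11 · 8 · 3 = 264.
Solve pairwise, accumulating the modulus:
  Start with x ≡ 3 (mod 11).
  Combine with x ≡ 5 (mod 8): since gcd(11, 8) = 1, we get a unique residue mod 88.
    Write x = 3 + 11·t and substitute into x ≡ 5 (mod 8): 11·t ≡ 5 − 3 = 2 (mod 8).
    Reduce coefficients mod 8: 3·t ≡ 2 (mod 8).
    The inverse of 3 mod 8 is 3 (since 3·3 = 9 = 1·8 + 1), so t ≡ 3·2 = 6 ≡ 6 (mod 8).
    Then x = 3 + 11·6 = 69, valid modulo lcm(11, 8) = 88: x ≡ 69 (mod 88).
  Combine with x ≡ 2 (mod 3): since gcd(88, 3) = 1, we get a unique residue mod 264.
    Write x = 69 + 88·t and substitute into x ≡ 2 (mod 3): 88·t ≡ 2 − 69 = -67 (mod 3).
    Reduce coefficients mod 3: 1·t ≡ 2 (mod 3).
    So t ≡ 2 (mod 3).
    Then x = 69 + 88·2 = 245, valid modulo lcm(88, 3) = 264: x ≡ 245 (mod 264).
Verify: 245 mod 11 = 3 ✓, 245 mod 8 = 5 ✓, 245 mod 3 = 2 ✓.

x ≡ 245 (mod 264).


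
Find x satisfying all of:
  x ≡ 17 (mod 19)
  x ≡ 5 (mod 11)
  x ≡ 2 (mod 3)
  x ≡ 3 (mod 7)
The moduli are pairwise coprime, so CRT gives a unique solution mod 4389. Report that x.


Product of moduli M = 19 · 11 · 3 · 7 = 4389.
Merge one congruence at a time:
  Start: x ≡ 17 (mod 19).
  Combine with x ≡ 5 (mod 11); new modulus lcm = 209.
    Write x = 17 + 19·t and substitute into x ≡ 5 (mod 11): 19·t ≡ 5 − 17 = -12 (mod 11).
    Reduce coefficients mod 11: 8·t ≡ 10 (mod 11).
    The inverse of 8 mod 11 is 7 (since 8·7 = 56 = 5·11 + 1), so t ≡ 7·10 = 70 ≡ 4 (mod 11).
    Then x = 17 + 19·4 = 93, valid modulo lcm(19, 11) = 209: x ≡ 93 (mod 209).
  Combine with x ≡ 2 (mod 3); new modulus lcm = 627.
    Write x = 93 + 209·t and substitute into x ≡ 2 (mod 3): 209·t ≡ 2 − 93 = -91 (mod 3).
    Reduce coefficients mod 3: 2·t ≡ 2 (mod 3).
    The inverse of 2 mod 3 is 2 (since 2·2 = 4 = 1·3 + 1), so t ≡ 2·2 = 4 ≡ 1 (mod 3).
    Then x = 93 + 209·1 = 302, valid modulo lcm(209, 3) = 627: x ≡ 302 (mod 627).
  Combine with x ≡ 3 (mod 7); new modulus lcm = 4389.
    Write x = 302 + 627·t and substitute into x ≡ 3 (mod 7): 627·t ≡ 3 − 302 = -299 (mod 7).
    Reduce coefficients mod 7: 4·t ≡ 2 (mod 7).
    The inverse of 4 mod 7 is 2 (since 4·2 = 8 = 1·7 + 1), so t ≡ 2·2 = 4 ≡ 4 (mod 7).
    Then x = 302 + 627·4 = 2810, valid modulo lcm(627, 7) = 4389: x ≡ 2810 (mod 4389).
Verify against each original: 2810 mod 19 = 17, 2810 mod 11 = 5, 2810 mod 3 = 2, 2810 mod 7 = 3.

x ≡ 2810 (mod 4389).


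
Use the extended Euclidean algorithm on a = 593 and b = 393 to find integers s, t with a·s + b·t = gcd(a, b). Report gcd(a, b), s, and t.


Euclidean algorithm on (593, 393) — divide until remainder is 0:
  593 = 1 · 393 + 200
  393 = 1 · 200 + 193
  200 = 1 · 193 + 7
  193 = 27 · 7 + 4
  7 = 1 · 4 + 3
  4 = 1 · 3 + 1
  3 = 3 · 1 + 0
gcd(593, 393) = 1.
Track Bezout coefficients alongside the remainders: start with r₀ = 593 = a·1 + b·0 (s = 1, t = 0) and r₁ = 393 = a·0 + b·1 (s = 0, t = 1); each new remainder r_{k+1} = r_{k-1} − q_k·r_k inherits s_{k+1} = s_{k-1} − q_k·s_k, t_{k+1} = t_{k-1} − q_k·t_k, so r_k = a·s_k + b·t_k at every step:
  q = 1: r = 200, s = 1 − 1·0 = 1, t = 0 − 1·1 = -1  (check: 593·1 + 393·(-1) = 200)
  q = 1: r = 193, s = 0 − 1·1 = -1, t = 1 − 1·(-1) = 2  (check: 593·(-1) + 393·2 = 193)
  q = 1: r = 7, s = 1 − 1·(-1) = 2, t = -1 − 1·2 = -3  (check: 593·2 + 393·(-3) = 7)
  q = 27: r = 4, s = -1 − 27·2 = -55, t = 2 − 27·(-3) = 83  (check: 593·(-55) + 393·83 = 4)
  q = 1: r = 3, s = 2 − 1·(-55) = 57, t = -3 − 1·83 = -86  (check: 593·57 + 393·(-86) = 3)
  q = 1: r = 1, s = -55 − 1·57 = -112, t = 83 − 1·(-86) = 169  (check: 593·(-112) + 393·169 = 1)
The row with r = 1 (the gcd) gives the Bezout coefficients s = -112, t = 169.
Result: 593 · (-112) + 393 · (169) = 1.

gcd(593, 393) = 1; s = -112, t = 169 (check: 593·(-112) + 393·169 = 1).


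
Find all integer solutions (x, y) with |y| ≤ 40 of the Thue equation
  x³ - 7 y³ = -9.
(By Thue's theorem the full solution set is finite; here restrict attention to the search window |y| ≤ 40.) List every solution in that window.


The equation is x³ - 7y³ = -9. For fixed y, x³ = 7·y³ − 9, so a solution requires the RHS to be a perfect cube.
Strategy: iterate y from -40 to 40, compute RHS = 7·y³ − 9, and check whether it is a (positive or negative) perfect cube.
Check small values of y:
  y = 0: RHS = -9 is not a perfect cube.
  y = 1: RHS = -2 is not a perfect cube.
  y = -1: RHS = -16 is not a perfect cube.
  y = 2: RHS = 47 is not a perfect cube.
  y = -2: RHS = -65 is not a perfect cube.
  y = 3: RHS = 180 is not a perfect cube.
  y = -3: RHS = -198 is not a perfect cube.
Continuing the search up to |y| = 40 finds no solutions either.
No (x, y) in the scanned range satisfies the equation.

No integer solutions with |y| ≤ 40.


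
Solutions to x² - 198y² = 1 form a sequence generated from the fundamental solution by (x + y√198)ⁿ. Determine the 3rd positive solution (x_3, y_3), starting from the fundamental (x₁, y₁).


Step 1: Find the fundamental solution (x₁, y₁) of x² - 198y² = 1.
  Expand √198 as a continued fraction. a₀ = ⌊√198⌋ = 14; iterate m_{k+1} = d_k·a_k − m_k, d_{k+1} = (198 − m_{k+1}²)/d_k, a_{k+1} = ⌊(a₀ + m_{k+1})/d_{k+1}⌋ (starting m₀ = 0, d₀ = 1), with convergents p_k = a_k·p_{k-1} + p_{k-2}, q_k = a_k·q_{k-1} + q_{k-2} (p₋₁ = 1, q₋₁ = 0):
  k = 0: a₀ = 14; p₀/q₀ = 14/1; p₀² − 198·q₀² = 196 − 198 = -2.
  k = 1: m = 14, d = 2, a = ⌊(14 + 14)/2⌋ = 14; p/q = (14·14 + 1)/(14·1 + 0) = 197/14; p² − 198·q² = 38809 − 38808 = 1.
  The first convergent with p² − 198·q² = 1 gives the fundamental solution (x₁, y₁) = (197, 14).
Step 2: Apply the recurrence (x_{n+1}, y_{n+1}) = (x₁x_n + 198y₁y_n, x₁y_n + y₁x_n) repeatedly.
  From (x_1, y_1) = (197, 14): x_2 = 197·197 + 198·14·14 = 77617; y_2 = 197·14 + 14·197 = 5516.
  From (x_2, y_2) = (77617, 5516): x_3 = 197·77617 + 198·14·5516 = 30580901; y_3 = 197·5516 + 14·77617 = 2173290.
Step 3: Verify x_3² - 198·y_3² = 935191505971801 - 935191505971800 = 1 (should be 1). ✓

(x_1, y_1) = (197, 14); (x_3, y_3) = (30580901, 2173290).


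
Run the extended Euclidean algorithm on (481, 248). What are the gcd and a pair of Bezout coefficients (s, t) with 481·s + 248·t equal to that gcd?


Euclidean algorithm on (481, 248) — divide until remainder is 0:
  481 = 1 · 248 + 233
  248 = 1 · 233 + 15
  233 = 15 · 15 + 8
  15 = 1 · 8 + 7
  8 = 1 · 7 + 1
  7 = 7 · 1 + 0
gcd(481, 248) = 1.
Track Bezout coefficients alongside the remainders: start with r₀ = 481 = a·1 + b·0 (s = 1, t = 0) and r₁ = 248 = a·0 + b·1 (s = 0, t = 1); each new remainder r_{k+1} = r_{k-1} − q_k·r_k inherits s_{k+1} = s_{k-1} − q_k·s_k, t_{k+1} = t_{k-1} − q_k·t_k, so r_k = a·s_k + b·t_k at every step:
  q = 1: r = 233, s = 1 − 1·0 = 1, t = 0 − 1·1 = -1  (check: 481·1 + 248·(-1) = 233)
  q = 1: r = 15, s = 0 − 1·1 = -1, t = 1 − 1·(-1) = 2  (check: 481·(-1) + 248·2 = 15)
  q = 15: r = 8, s = 1 − 15·(-1) = 16, t = -1 − 15·2 = -31  (check: 481·16 + 248·(-31) = 8)
  q = 1: r = 7, s = -1 − 1·16 = -17, t = 2 − 1·(-31) = 33  (check: 481·(-17) + 248·33 = 7)
  q = 1: r = 1, s = 16 − 1·(-17) = 33, t = -31 − 1·33 = -64  (check: 481·33 + 248·(-64) = 1)
The row with r = 1 (the gcd) gives the Bezout coefficients s = 33, t = -64.
Result: 481 · (33) + 248 · (-64) = 1.

gcd(481, 248) = 1; s = 33, t = -64 (check: 481·33 + 248·(-64) = 1).


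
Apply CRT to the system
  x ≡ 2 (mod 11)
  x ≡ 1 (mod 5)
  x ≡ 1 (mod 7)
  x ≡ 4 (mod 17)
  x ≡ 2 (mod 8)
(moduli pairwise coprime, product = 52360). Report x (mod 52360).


Product of moduli M = 11 · 5 · 7 · 17 · 8 = 52360.
Merge one congruence at a time:
  Start: x ≡ 2 (mod 11).
  Combine with x ≡ 1 (mod 5); new modulus lcm = 55.
    Write x = 2 + 11·t and substitute into x ≡ 1 (mod 5): 11·t ≡ 1 − 2 = -1 (mod 5).
    Reduce coefficients mod 5: 1·t ≡ 4 (mod 5).
    So t ≡ 4 (mod 5).
    Then x = 2 + 11·4 = 46, valid modulo lcm(11, 5) = 55: x ≡ 46 (mod 55).
  Combine with x ≡ 1 (mod 7); new modulus lcm = 385.
    Write x = 46 + 55·t and substitute into x ≡ 1 (mod 7): 55·t ≡ 1 − 46 = -45 (mod 7).
    Reduce coefficients mod 7: 6·t ≡ 4 (mod 7).
    The inverse of 6 mod 7 is 6 (since 6·6 = 36 = 5·7 + 1), so t ≡ 6·4 = 24 ≡ 3 (mod 7).
    Then x = 46 + 55·3 = 211, valid modulo lcm(55, 7) = 385: x ≡ 211 (mod 385).
  Combine with x ≡ 4 (mod 17); new modulus lcm = 6545.
    Write x = 211 + 385·t and substitute into x ≡ 4 (mod 17): 385·t ≡ 4 − 211 = -207 (mod 17).
    Reduce coefficients mod 17: 11·t ≡ 14 (mod 17).
    The inverse of 11 mod 17 is 14 (since 11·14 = 154 = 9·17 + 1), so t ≡ 14·14 = 196 ≡ 9 (mod 17).
    Then x = 211 + 385·9 = 3676, valid modulo lcm(385, 17) = 6545: x ≡ 3676 (mod 6545).
  Combine with x ≡ 2 (mod 8); new modulus lcm = 52360.
    Write x = 3676 + 6545·t and substitute into x ≡ 2 (mod 8): 6545·t ≡ 2 − 3676 = -3674 (mod 8).
    Reduce coefficients mod 8: 1·t ≡ 6 (mod 8).
    So t ≡ 6 (mod 8).
    Then x = 3676 + 6545·6 = 42946, valid modulo lcm(6545, 8) = 52360: x ≡ 42946 (mod 52360).
Verify against each original: 42946 mod 11 = 2, 42946 mod 5 = 1, 42946 mod 7 = 1, 42946 mod 17 = 4, 42946 mod 8 = 2.

x ≡ 42946 (mod 52360).


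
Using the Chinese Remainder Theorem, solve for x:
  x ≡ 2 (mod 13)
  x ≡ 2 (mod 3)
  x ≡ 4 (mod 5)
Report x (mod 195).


Moduli 13, 3, 5 are pairwise coprime; by CRT there is a unique solution modulo M = 13 · 3 · 5 = 195.
Solve pairwise, accumulating the modulus:
  Start with x ≡ 2 (mod 13).
  Combine with x ≡ 2 (mod 3): since gcd(13, 3) = 1, we get a unique residue mod 39.
    Write x = 2 + 13·t and substitute into x ≡ 2 (mod 3): 13·t ≡ 2 − 2 = 0 (mod 3).
    Reduce coefficients mod 3: 1·t ≡ 0 (mod 3).
    So t ≡ 0 (mod 3).
    Then x = 2 + 13·0 = 2, valid modulo lcm(13, 3) = 39: x ≡ 2 (mod 39).
  Combine with x ≡ 4 (mod 5): since gcd(39, 5) = 1, we get a unique residue mod 195.
    Write x = 2 + 39·t and substitute into x ≡ 4 (mod 5): 39·t ≡ 4 − 2 = 2 (mod 5).
    Reduce coefficients mod 5: 4·t ≡ 2 (mod 5).
    The inverse of 4 mod 5 is 4 (since 4·4 = 16 = 3·5 + 1), so t ≡ 4·2 = 8 ≡ 3 (mod 5).
    Then x = 2 + 39·3 = 119, valid modulo lcm(39, 5) = 195: x ≡ 119 (mod 195).
Verify: 119 mod 13 = 2 ✓, 119 mod 3 = 2 ✓, 119 mod 5 = 4 ✓.

x ≡ 119 (mod 195).


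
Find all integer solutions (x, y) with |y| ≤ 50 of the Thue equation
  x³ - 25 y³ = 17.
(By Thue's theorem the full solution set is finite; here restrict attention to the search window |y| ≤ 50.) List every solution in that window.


The equation is x³ - 25y³ = 17. For fixed y, x³ = 25·y³ + 17, so a solution requires the RHS to be a perfect cube.
Strategy: iterate y from -50 to 50, compute RHS = 25·y³ + 17, and check whether it is a (positive or negative) perfect cube.
Check small values of y:
  y = 0: RHS = 17 is not a perfect cube.
  y = 1: RHS = 42 is not a perfect cube.
  y = -1: RHS = -8 = (-2)³ ⇒ x = -2 works.
  y = 2: RHS = 217 is not a perfect cube.
  y = -2: RHS = -183 is not a perfect cube.
  y = 3: RHS = 692 is not a perfect cube.
  y = -3: RHS = -658 is not a perfect cube.
Continuing the search up to |y| = 50 finds no further solutions beyond those listed.
Collected solutions: (-2, -1).

Solutions (with |y| ≤ 50): (-2, -1).


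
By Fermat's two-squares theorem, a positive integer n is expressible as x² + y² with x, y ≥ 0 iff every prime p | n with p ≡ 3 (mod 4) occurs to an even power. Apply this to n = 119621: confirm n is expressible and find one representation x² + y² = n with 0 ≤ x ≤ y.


Step 1: Factor n = 119621 = 37 · 53 · 61.
Step 2: Check the mod-4 condition on each prime factor: 37 ≡ 1 (mod 4), exponent 1; 53 ≡ 1 (mod 4), exponent 1; 61 ≡ 1 (mod 4), exponent 1.
All primes ≡ 3 (mod 4) appear to even exponent (or don't appear), so by the two-squares theorem n IS expressible as a sum of two squares.
Step 3: Build a representation. Here n = 37 · 53 · 61 is a product of primes ≡ 1 (mod 4). Each prime p ≡ 1 (mod 4) is itself a sum of two squares; find a² by testing p − a² for a perfect square:
  37: 37 − 1² = 36 = 6² ⇒ 37 = 1² + 6².
  53: 53 − 1² = 52, 53 − 2² = 49 = 7² ⇒ 53 = 2² + 7².
  61: 61 − 1² = 60, 61 − 2² = 57, 61 − 3² = 52, 61 − 4² = 45, 61 − 5² = 36 = 6² ⇒ 61 = 5² + 6².
  Combine using the Brahmagupta–Fibonacci identity (a² + b²)(c² + d²) = (ac − bd)² + (ad + bc)² = (ac + bd)² + (ad − bc)²:
  37 · 53 = 1961: from (1² + 6²)(2² + 7²), take (1·2 − 6·7, 1·7 + 6·2) = (2 − 42, 7 + 12) = (-40, 19); dropping signs (only squares matter) gives (40, 19); check 40² + 19² = 1600 + 361 = 1961 ✓.
  1961 · 61 = 119621: from (40² + 19²)(5² + 6²), take (40·5 − 19·6, 40·6 + 19·5) = (200 − 114, 240 + 95) = (86, 335); check 86² + 335² = 7396 + 112225 = 119621 ✓.
Step 4: Order so x ≤ y and verify: 86² + 335² = 7396 + 112225 = 119621 = n. ✓

n = 119621 = 86² + 335² (one valid representation with x ≤ y).


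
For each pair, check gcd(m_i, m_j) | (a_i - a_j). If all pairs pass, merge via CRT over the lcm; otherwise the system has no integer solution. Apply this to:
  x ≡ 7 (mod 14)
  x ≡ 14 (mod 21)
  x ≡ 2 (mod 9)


Moduli 14, 21, 9 are not pairwise coprime, so CRT works modulo lcm(m_i) when all pairwise compatibility conditions hold.
Pairwise compatibility: gcd(m_i, m_j) must divide a_i - a_j for every pair.
Merge one congruence at a time:
  Start: x ≡ 7 (mod 14).
  Combine with x ≡ 14 (mod 21): gcd(14, 21) = 7; 14 - 7 = 7, which IS divisible by 7, so compatible.
    Write x = 7 + 14·t and substitute into x ≡ 14 (mod 21): 14·t ≡ 14 − 7 = 7 (mod 21).
    Divide the congruence (and modulus) by g = 7: 2·t ≡ 1 (mod 3).
    The inverse of 2 mod 3 is 2 (since 2·2 = 4 = 1·3 + 1), so t ≡ 2·1 = 2 ≡ 2 (mod 3).
    Then x = 7 + 14·2 = 35, valid modulo lcm(14, 21) = 42: x ≡ 35 (mod 42).
  Combine with x ≡ 2 (mod 9): gcd(42, 9) = 3; 2 - 35 = -33, which IS divisible by 3, so compatible.
    Write x = 35 + 42·t and substitute into x ≡ 2 (mod 9): 42·t ≡ 2 − 35 = -33 (mod 9).
    Divide the congruence (and modulus) by g = 3: 14·t ≡ -11 (mod 3).
    Reduce coefficients mod 3: 2·t ≡ 1 (mod 3).
    The inverse of 2 mod 3 is 2 (since 2·2 = 4 = 1·3 + 1), so t ≡ 2·1 = 2 ≡ 2 (mod 3).
    Then x = 35 + 42·2 = 119, valid modulo lcm(42, 9) = 126: x ≡ 119 (mod 126).
Verify: 119 mod 14 = 7, 119 mod 21 = 14, 119 mod 9 = 2.

x ≡ 119 (mod 126).


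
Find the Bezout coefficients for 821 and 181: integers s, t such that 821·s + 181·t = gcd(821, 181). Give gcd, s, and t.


Euclidean algorithm on (821, 181) — divide until remainder is 0:
  821 = 4 · 181 + 97
  181 = 1 · 97 + 84
  97 = 1 · 84 + 13
  84 = 6 · 13 + 6
  13 = 2 · 6 + 1
  6 = 6 · 1 + 0
gcd(821, 181) = 1.
Track Bezout coefficients alongside the remainders: start with r₀ = 821 = a·1 + b·0 (s = 1, t = 0) and r₁ = 181 = a·0 + b·1 (s = 0, t = 1); each new remainder r_{k+1} = r_{k-1} − q_k·r_k inherits s_{k+1} = s_{k-1} − q_k·s_k, t_{k+1} = t_{k-1} − q_k·t_k, so r_k = a·s_k + b·t_k at every step:
  q = 4: r = 97, s = 1 − 4·0 = 1, t = 0 − 4·1 = -4  (check: 821·1 + 181·(-4) = 97)
  q = 1: r = 84, s = 0 − 1·1 = -1, t = 1 − 1·(-4) = 5  (check: 821·(-1) + 181·5 = 84)
  q = 1: r = 13, s = 1 − 1·(-1) = 2, t = -4 − 1·5 = -9  (check: 821·2 + 181·(-9) = 13)
  q = 6: r = 6, s = -1 − 6·2 = -13, t = 5 − 6·(-9) = 59  (check: 821·(-13) + 181·59 = 6)
  q = 2: r = 1, s = 2 − 2·(-13) = 28, t = -9 − 2·59 = -127  (check: 821·28 + 181·(-127) = 1)
The row with r = 1 (the gcd) gives the Bezout coefficients s = 28, t = -127.
Result: 821 · (28) + 181 · (-127) = 1.

gcd(821, 181) = 1; s = 28, t = -127 (check: 821·28 + 181·(-127) = 1).


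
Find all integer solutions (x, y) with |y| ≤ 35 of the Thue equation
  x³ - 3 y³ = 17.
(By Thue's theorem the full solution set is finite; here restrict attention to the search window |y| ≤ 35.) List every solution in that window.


The equation is x³ - 3y³ = 17. For fixed y, x³ = 3·y³ + 17, so a solution requires the RHS to be a perfect cube.
Strategy: iterate y from -35 to 35, compute RHS = 3·y³ + 17, and check whether it is a (positive or negative) perfect cube.
Check small values of y:
  y = 0: RHS = 17 is not a perfect cube.
  y = 1: RHS = 20 is not a perfect cube.
  y = -1: RHS = 14 is not a perfect cube.
  y = 2: RHS = 41 is not a perfect cube.
  y = -2: RHS = -7 is not a perfect cube.
  y = 3: RHS = 98 is not a perfect cube.
  y = -3: RHS = -64 = (-4)³ ⇒ x = -4 works.
Continuing the search up to |y| = 35 finds no further solutions beyond those listed.
Collected solutions: (-4, -3).

Solutions (with |y| ≤ 35): (-4, -3).


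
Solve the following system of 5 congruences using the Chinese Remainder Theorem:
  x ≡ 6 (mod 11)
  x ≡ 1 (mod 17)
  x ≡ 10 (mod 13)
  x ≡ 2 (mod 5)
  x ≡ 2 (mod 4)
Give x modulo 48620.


Product of moduli M = 11 · 17 · 13 · 5 · 4 = 48620.
Merge one congruence at a time:
  Start: x ≡ 6 (mod 11).
  Combine with x ≡ 1 (mod 17); new modulus lcm = 187.
    Write x = 6 + 11·t and substitute into x ≡ 1 (mod 17): 11·t ≡ 1 − 6 = -5 (mod 17).
    Reduce coefficients mod 17: 11·t ≡ 12 (mod 17).
    The inverse of 11 mod 17 is 14 (since 11·14 = 154 = 9·17 + 1), so t ≡ 14·12 = 168 ≡ 15 (mod 17).
    Then x = 6 + 11·15 = 171, valid modulo lcm(11, 17) = 187: x ≡ 171 (mod 187).
  Combine with x ≡ 10 (mod 13); new modulus lcm = 2431.
    Write x = 171 + 187·t and substitute into x ≡ 10 (mod 13): 187·t ≡ 10 − 171 = -161 (mod 13).
    Reduce coefficients mod 13: 5·t ≡ 8 (mod 13).
    The inverse of 5 mod 13 is 8 (since 5·8 = 40 = 3·13 + 1), so t ≡ 8·8 = 64 ≡ 12 (mod 13).
    Then x = 171 + 187·12 = 2415, valid modulo lcm(187, 13) = 2431: x ≡ 2415 (mod 2431).
  Combine with x ≡ 2 (mod 5); new modulus lcm = 12155.
    Write x = 2415 + 2431·t and substitute into x ≡ 2 (mod 5): 2431·t ≡ 2 − 2415 = -2413 (mod 5).
    Reduce coefficients mod 5: 1·t ≡ 2 (mod 5).
    So t ≡ 2 (mod 5).
    Then x = 2415 + 2431·2 = 7277, valid modulo lcm(2431, 5) = 12155: x ≡ 7277 (mod 12155).
  Combine with x ≡ 2 (mod 4); new modulus lcm = 48620.
    Write x = 7277 + 12155·t and substitute into x ≡ 2 (mod 4): 12155·t ≡ 2 − 7277 = -7275 (mod 4).
    Reduce coefficients mod 4: 3·t ≡ 1 (mod 4).
    The inverse of 3 mod 4 is 3 (since 3·3 = 9 = 2·4 + 1), so t ≡ 3·1 = 3 ≡ 3 (mod 4).
    Then x = 7277 + 12155·3 = 43742, valid modulo lcm(12155, 4) = 48620: x ≡ 43742 (mod 48620).
Verify against each original: 43742 mod 11 = 6, 43742 mod 17 = 1, 43742 mod 13 = 10, 43742 mod 5 = 2, 43742 mod 4 = 2.

x ≡ 43742 (mod 48620).


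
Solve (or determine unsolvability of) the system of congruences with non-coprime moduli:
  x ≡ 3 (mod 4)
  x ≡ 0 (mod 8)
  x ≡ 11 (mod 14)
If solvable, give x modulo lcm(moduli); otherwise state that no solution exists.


Moduli 4, 8, 14 are not pairwise coprime, so CRT works modulo lcm(m_i) when all pairwise compatibility conditions hold.
Pairwise compatibility: gcd(m_i, m_j) must divide a_i - a_j for every pair.
Merge one congruence at a time:
  Start: x ≡ 3 (mod 4).
  Combine with x ≡ 0 (mod 8): gcd(4, 8) = 4, and 0 - 3 = -3 is NOT divisible by 4.
    ⇒ system is inconsistent (no integer solution).

No solution (the system is inconsistent).


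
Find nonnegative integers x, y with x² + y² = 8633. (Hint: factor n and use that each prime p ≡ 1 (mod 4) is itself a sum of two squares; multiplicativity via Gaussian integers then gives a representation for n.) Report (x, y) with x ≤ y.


Step 1: Factor n = 8633 = 89 · 97.
Step 2: Check the mod-4 condition on each prime factor: 89 ≡ 1 (mod 4), exponent 1; 97 ≡ 1 (mod 4), exponent 1.
All primes ≡ 3 (mod 4) appear to even exponent (or don't appear), so by the two-squares theorem n IS expressible as a sum of two squares.
Step 3: Build a representation. Here n = 89 · 97 is a product of primes ≡ 1 (mod 4). Each prime p ≡ 1 (mod 4) is itself a sum of two squares; find a² by testing p − a² for a perfect square:
  89: 89 − 1² = 88, 89 − 2² = 85, 89 − 3² = 80, 89 − 4² = 73, 89 − 5² = 64 = 8² ⇒ 89 = 5² + 8².
  97: 97 − 1² = 96, 97 − 2² = 93, 97 − 3² = 88, 97 − 4² = 81 = 9² ⇒ 97 = 4² + 9².
  Combine using the Brahmagupta–Fibonacci identity (a² + b²)(c² + d²) = (ac − bd)² + (ad + bc)² = (ac + bd)² + (ad − bc)²:
  89 · 97 = 8633: from (5² + 8²)(4² + 9²), take (5·4 − 8·9, 5·9 + 8·4) = (20 − 72, 45 + 32) = (-52, 77); dropping signs (only squares matter) gives (52, 77); check 52² + 77² = 2704 + 5929 = 8633 ✓.
Step 4: Order so x ≤ y and verify: 52² + 77² = 2704 + 5929 = 8633 = n. ✓

n = 8633 = 52² + 77² (one valid representation with x ≤ y).


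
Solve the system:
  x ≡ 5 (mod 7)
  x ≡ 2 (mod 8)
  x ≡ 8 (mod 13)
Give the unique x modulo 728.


Moduli 7, 8, 13 are pairwise coprime; by CRT there is a unique solution modulo M = 7 · 8 · 13 = 728.
Solve pairwise, accumulating the modulus:
  Start with x ≡ 5 (mod 7).
  Combine with x ≡ 2 (mod 8): since gcd(7, 8) = 1, we get a unique residue mod 56.
    Write x = 5 + 7·t and substitute into x ≡ 2 (mod 8): 7·t ≡ 2 − 5 = -3 (mod 8).
    Reduce coefficients mod 8: 7·t ≡ 5 (mod 8).
    The inverse of 7 mod 8 is 7 (since 7·7 = 49 = 6·8 + 1), so t ≡ 7·5 = 35 ≡ 3 (mod 8).
    Then x = 5 + 7·3 = 26, valid modulo lcm(7, 8) = 56: x ≡ 26 (mod 56).
  Combine with x ≡ 8 (mod 13): since gcd(56, 13) = 1, we get a unique residue mod 728.
    Write x = 26 + 56·t and substitute into x ≡ 8 (mod 13): 56·t ≡ 8 − 26 = -18 (mod 13).
    Reduce coefficients mod 13: 4·t ≡ 8 (mod 13).
    The inverse of 4 mod 13 is 10 (since 4·10 = 40 = 3·13 + 1), so t ≡ 10·8 = 80 ≡ 2 (mod 13).
    Then x = 26 + 56·2 = 138, valid modulo lcm(56, 13) = 728: x ≡ 138 (mod 728).
Verify: 138 mod 7 = 5 ✓, 138 mod 8 = 2 ✓, 138 mod 13 = 8 ✓.

x ≡ 138 (mod 728).


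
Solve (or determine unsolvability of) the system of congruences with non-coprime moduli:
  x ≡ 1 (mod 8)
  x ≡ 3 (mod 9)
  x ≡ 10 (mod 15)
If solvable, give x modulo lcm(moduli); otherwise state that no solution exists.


Moduli 8, 9, 15 are not pairwise coprime, so CRT works modulo lcm(m_i) when all pairwise compatibility conditions hold.
Pairwise compatibility: gcd(m_i, m_j) must divide a_i - a_j for every pair.
Merge one congruence at a time:
  Start: x ≡ 1 (mod 8).
  Combine with x ≡ 3 (mod 9): gcd(8, 9) = 1; 3 - 1 = 2, which IS divisible by 1, so compatible.
    Write x = 1 + 8·t and substitute into x ≡ 3 (mod 9): 8·t ≡ 3 − 1 = 2 (mod 9).
    The inverse of 8 mod 9 is 8 (since 8·8 = 64 = 7·9 + 1), so t ≡ 8·2 = 16 ≡ 7 (mod 9).
    Then x = 1 + 8·7 = 57, valid modulo lcm(8, 9) = 72: x ≡ 57 (mod 72).
  Combine with x ≡ 10 (mod 15): gcd(72, 15) = 3, and 10 - 57 = -47 is NOT divisible by 3.
    ⇒ system is inconsistent (no integer solution).

No solution (the system is inconsistent).


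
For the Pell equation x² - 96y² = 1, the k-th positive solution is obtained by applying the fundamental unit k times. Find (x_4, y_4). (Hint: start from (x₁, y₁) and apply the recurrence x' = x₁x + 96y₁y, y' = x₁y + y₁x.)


Step 1: Find the fundamental solution (x₁, y₁) of x² - 96y² = 1.
  Expand √96 as a continued fraction. a₀ = ⌊√96⌋ = 9; iterate m_{k+1} = d_k·a_k − m_k, d_{k+1} = (96 − m_{k+1}²)/d_k, a_{k+1} = ⌊(a₀ + m_{k+1})/d_{k+1}⌋ (starting m₀ = 0, d₀ = 1), with convergents p_k = a_k·p_{k-1} + p_{k-2}, q_k = a_k·q_{k-1} + q_{k-2} (p₋₁ = 1, q₋₁ = 0):
  k = 0: a₀ = 9; p₀/q₀ = 9/1; p₀² − 96·q₀² = 81 − 96 = -15.
  k = 1: m = 9, d = 15, a = ⌊(9 + 9)/15⌋ = 1; p/q = (1·9 + 1)/(1·1 + 0) = 10/1; p² − 96·q² = 100 − 96 = 4.
  k = 2: m = 6, d = 4, a = ⌊(9 + 6)/4⌋ = 3; p/q = (3·10 + 9)/(3·1 + 1) = 39/4; p² − 96·q² = 1521 − 1536 = -15.
  k = 3: m = 6, d = 15, a = ⌊(9 + 6)/15⌋ = 1; p/q = (1·39 + 10)/(1·4 + 1) = 49/5; p² − 96·q² = 2401 − 2400 = 1.
  The first convergent with p² − 96·q² = 1 gives the fundamental solution (x₁, y₁) = (49, 5).
Step 2: Apply the recurrence (x_{n+1}, y_{n+1}) = (x₁x_n + 96y₁y_n, x₁y_n + y₁x_n) repeatedly.
  From (x_1, y_1) = (49, 5): x_2 = 49·49 + 96·5·5 = 4801; y_2 = 49·5 + 5·49 = 490.
  From (x_2, y_2) = (4801, 490): x_3 = 49·4801 + 96·5·490 = 470449; y_3 = 49·490 + 5·4801 = 48015.
  From (x_3, y_3) = (470449, 48015): x_4 = 49·470449 + 96·5·48015 = 46099201; y_4 = 49·48015 + 5·470449 = 4704980.
Step 3: Verify x_4² - 96·y_4² = 2125136332838401 - 2125136332838400 = 1 (should be 1). ✓

(x_1, y_1) = (49, 5); (x_4, y_4) = (46099201, 4704980).


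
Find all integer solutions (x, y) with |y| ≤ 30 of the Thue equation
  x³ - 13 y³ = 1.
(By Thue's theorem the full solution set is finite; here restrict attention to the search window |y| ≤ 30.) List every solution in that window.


The equation is x³ - 13y³ = 1. For fixed y, x³ = 13·y³ + 1, so a solution requires the RHS to be a perfect cube.
Strategy: iterate y from -30 to 30, compute RHS = 13·y³ + 1, and check whether it is a (positive or negative) perfect cube.
Check small values of y:
  y = 0: RHS = 1 = (1)³ ⇒ x = 1 works.
  y = 1: RHS = 14 is not a perfect cube.
  y = -1: RHS = -12 is not a perfect cube.
  y = 2: RHS = 105 is not a perfect cube.
  y = -2: RHS = -103 is not a perfect cube.
  y = 3: RHS = 352 is not a perfect cube.
  y = -3: RHS = -350 is not a perfect cube.
Continuing the search up to |y| = 30 finds no further solutions beyond those listed.
Collected solutions: (1, 0).

Solutions (with |y| ≤ 30): (1, 0).


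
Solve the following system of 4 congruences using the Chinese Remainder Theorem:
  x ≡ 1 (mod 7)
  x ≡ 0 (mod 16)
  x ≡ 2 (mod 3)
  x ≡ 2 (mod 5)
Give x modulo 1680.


Product of moduli M = 7 · 16 · 3 · 5 = 1680.
Merge one congruence at a time:
  Start: x ≡ 1 (mod 7).
  Combine with x ≡ 0 (mod 16); new modulus lcm = 112.
    Write x = 1 + 7·t and substitute into x ≡ 0 (mod 16): 7·t ≡ 0 − 1 = -1 (mod 16).
    Reduce coefficients mod 16: 7·t ≡ 15 (mod 16).
    The inverse of 7 mod 16 is 7 (since 7·7 = 49 = 3·16 + 1), so t ≡ 7·15 = 105 ≡ 9 (mod 16).
    Then x = 1 + 7·9 = 64, valid modulo lcm(7, 16) = 112: x ≡ 64 (mod 112).
  Combine with x ≡ 2 (mod 3); new modulus lcm = 336.
    Write x = 64 + 112·t and substitute into x ≡ 2 (mod 3): 112·t ≡ 2 − 64 = -62 (mod 3).
    Reduce coefficients mod 3: 1·t ≡ 1 (mod 3).
    So t ≡ 1 (mod 3).
    Then x = 64 + 112·1 = 176, valid modulo lcm(112, 3) = 336: x ≡ 176 (mod 336).
  Combine with x ≡ 2 (mod 5); new modulus lcm = 1680.
    Write x = 176 + 336·t and substitute into x ≡ 2 (mod 5): 336·t ≡ 2 − 176 = -174 (mod 5).
    Reduce coefficients mod 5: 1·t ≡ 1 (mod 5).
    So t ≡ 1 (mod 5).
    Then x = 176 + 336·1 = 512, valid modulo lcm(336, 5) = 1680: x ≡ 512 (mod 1680).
Verify against each original: 512 mod 7 = 1, 512 mod 16 = 0, 512 mod 3 = 2, 512 mod 5 = 2.

x ≡ 512 (mod 1680).


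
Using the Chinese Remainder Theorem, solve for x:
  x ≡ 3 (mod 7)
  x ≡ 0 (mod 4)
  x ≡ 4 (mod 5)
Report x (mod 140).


Moduli 7, 4, 5 are pairwise coprime; by CRT there is a unique solution modulo M = 7 · 4 · 5 = 140.
Solve pairwise, accumulating the modulus:
  Start with x ≡ 3 (mod 7).
  Combine with x ≡ 0 (mod 4): since gcd(7, 4) = 1, we get a unique residue mod 28.
    Write x = 3 + 7·t and substitute into x ≡ 0 (mod 4): 7·t ≡ 0 − 3 = -3 (mod 4).
    Reduce coefficients mod 4: 3·t ≡ 1 (mod 4).
    The inverse of 3 mod 4 is 3 (since 3·3 = 9 = 2·4 + 1), so t ≡ 3·1 = 3 ≡ 3 (mod 4).
    Then x = 3 + 7·3 = 24, valid modulo lcm(7, 4) = 28: x ≡ 24 (mod 28).
  Combine with x ≡ 4 (mod 5): since gcd(28, 5) = 1, we get a unique residue mod 140.
    Write x = 24 + 28·t and substitute into x ≡ 4 (mod 5): 28·t ≡ 4 − 24 = -20 (mod 5).
    Reduce coefficients mod 5: 3·t ≡ 0 (mod 5).
    The inverse of 3 mod 5 is 2 (since 3·2 = 6 = 1·5 + 1), so t ≡ 2·0 = 0 ≡ 0 (mod 5).
    Then x = 24 + 28·0 = 24, valid modulo lcm(28, 5) = 140: x ≡ 24 (mod 140).
Verify: 24 mod 7 = 3 ✓, 24 mod 4 = 0 ✓, 24 mod 5 = 4 ✓.

x ≡ 24 (mod 140).


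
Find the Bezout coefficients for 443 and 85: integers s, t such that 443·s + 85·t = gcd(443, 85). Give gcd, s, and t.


Euclidean algorithm on (443, 85) — divide until remainder is 0:
  443 = 5 · 85 + 18
  85 = 4 · 18 + 13
  18 = 1 · 13 + 5
  13 = 2 · 5 + 3
  5 = 1 · 3 + 2
  3 = 1 · 2 + 1
  2 = 2 · 1 + 0
gcd(443, 85) = 1.
Track Bezout coefficients alongside the remainders: start with r₀ = 443 = a·1 + b·0 (s = 1, t = 0) and r₁ = 85 = a·0 + b·1 (s = 0, t = 1); each new remainder r_{k+1} = r_{k-1} − q_k·r_k inherits s_{k+1} = s_{k-1} − q_k·s_k, t_{k+1} = t_{k-1} − q_k·t_k, so r_k = a·s_k + b·t_k at every step:
  q = 5: r = 18, s = 1 − 5·0 = 1, t = 0 − 5·1 = -5  (check: 443·1 + 85·(-5) = 18)
  q = 4: r = 13, s = 0 − 4·1 = -4, t = 1 − 4·(-5) = 21  (check: 443·(-4) + 85·21 = 13)
  q = 1: r = 5, s = 1 − 1·(-4) = 5, t = -5 − 1·21 = -26  (check: 443·5 + 85·(-26) = 5)
  q = 2: r = 3, s = -4 − 2·5 = -14, t = 21 − 2·(-26) = 73  (check: 443·(-14) + 85·73 = 3)
  q = 1: r = 2, s = 5 − 1·(-14) = 19, t = -26 − 1·73 = -99  (check: 443·19 + 85·(-99) = 2)
  q = 1: r = 1, s = -14 − 1·19 = -33, t = 73 − 1·(-99) = 172  (check: 443·(-33) + 85·172 = 1)
The row with r = 1 (the gcd) gives the Bezout coefficients s = -33, t = 172.
Result: 443 · (-33) + 85 · (172) = 1.

gcd(443, 85) = 1; s = -33, t = 172 (check: 443·(-33) + 85·172 = 1).


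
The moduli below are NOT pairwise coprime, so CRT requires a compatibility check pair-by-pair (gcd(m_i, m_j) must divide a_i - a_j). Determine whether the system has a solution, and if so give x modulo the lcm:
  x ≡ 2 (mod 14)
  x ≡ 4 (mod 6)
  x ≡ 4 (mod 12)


Moduli 14, 6, 12 are not pairwise coprime, so CRT works modulo lcm(m_i) when all pairwise compatibility conditions hold.
Pairwise compatibility: gcd(m_i, m_j) must divide a_i - a_j for every pair.
Merge one congruence at a time:
  Start: x ≡ 2 (mod 14).
  Combine with x ≡ 4 (mod 6): gcd(14, 6) = 2; 4 - 2 = 2, which IS divisible by 2, so compatible.
    Write x = 2 + 14·t and substitute into x ≡ 4 (mod 6): 14·t ≡ 4 − 2 = 2 (mod 6).
    Divide the congruence (and modulus) by g = 2: 7·t ≡ 1 (mod 3).
    Reduce coefficients mod 3: 1·t ≡ 1 (mod 3).
    So t ≡ 1 (mod 3).
    Then x = 2 + 14·1 = 16, valid modulo lcm(14, 6) = 42: x ≡ 16 (mod 42).
  Combine with x ≡ 4 (mod 12): gcd(42, 12) = 6; 4 - 16 = -12, which IS divisible by 6, so compatible.
    Write x = 16 + 42·t and substitute into x ≡ 4 (mod 12): 42·t ≡ 4 − 16 = -12 (mod 12).
    Divide the congruence (and modulus) by g = 6: 7·t ≡ -2 (mod 2).
    Reduce coefficients mod 2: 1·t ≡ 0 (mod 2).
    So t ≡ 0 (mod 2).
    Then x = 16 + 42·0 = 16, valid modulo lcm(42, 12) = 84: x ≡ 16 (mod 84).
Verify: 16 mod 14 = 2, 16 mod 6 = 4, 16 mod 12 = 4.

x ≡ 16 (mod 84).


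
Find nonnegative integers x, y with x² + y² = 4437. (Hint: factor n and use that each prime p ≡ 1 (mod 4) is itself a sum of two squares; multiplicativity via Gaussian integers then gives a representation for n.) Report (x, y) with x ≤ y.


Step 1: Factor n = 4437 = 3^2 · 17 · 29.
Step 2: Check the mod-4 condition on each prime factor: 3 ≡ 3 (mod 4), exponent 2 (must be even); 17 ≡ 1 (mod 4), exponent 1; 29 ≡ 1 (mod 4), exponent 1.
All primes ≡ 3 (mod 4) appear to even exponent (or don't appear), so by the two-squares theorem n IS expressible as a sum of two squares.
Step 3: Build a representation. Group n = k² · m with k = 3 and m = 17 · 29 = 493 (a product of primes ≡ 1 (mod 4)); a representation of m scales to one of n via (k·x)² + (k·y)² = k²(x² + y²). Each prime p ≡ 1 (mod 4) is itself a sum of two squares; find a² by testing p − a² for a perfect square:
  17: 17 − 1² = 16 = 4² ⇒ 17 = 1² + 4².
  29: 29 − 1² = 28, 29 − 2² = 25 = 5² ⇒ 29 = 2² + 5².
  Combine using the Brahmagupta–Fibonacci identity (a² + b²)(c² + d²) = (ac − bd)² + (ad + bc)² = (ac + bd)² + (ad − bc)²:
  17 · 29 = 493: from (1² + 4²)(2² + 5²), take (1·2 − 4·5, 1·5 + 4·2) = (2 − 20, 5 + 8) = (-18, 13); dropping signs (only squares matter) gives (18, 13); check 18² + 13² = 324 + 169 = 493 ✓.
  Scale by k = 3: (3·18, 3·13) = (54, 39).
Step 4: Order so x ≤ y and verify: 39² + 54² = 1521 + 2916 = 4437 = n. ✓

n = 4437 = 39² + 54² (one valid representation with x ≤ y).


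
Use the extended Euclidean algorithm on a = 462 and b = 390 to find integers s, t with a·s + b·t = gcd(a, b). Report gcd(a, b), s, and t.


Euclidean algorithm on (462, 390) — divide until remainder is 0:
  462 = 1 · 390 + 72
  390 = 5 · 72 + 30
  72 = 2 · 30 + 12
  30 = 2 · 12 + 6
  12 = 2 · 6 + 0
gcd(462, 390) = 6.
Track Bezout coefficients alongside the remainders: start with r₀ = 462 = a·1 + b·0 (s = 1, t = 0) and r₁ = 390 = a·0 + b·1 (s = 0, t = 1); each new remainder r_{k+1} = r_{k-1} − q_k·r_k inherits s_{k+1} = s_{k-1} − q_k·s_k, t_{k+1} = t_{k-1} − q_k·t_k, so r_k = a·s_k + b·t_k at every step:
  q = 1: r = 72, s = 1 − 1·0 = 1, t = 0 − 1·1 = -1  (check: 462·1 + 390·(-1) = 72)
  q = 5: r = 30, s = 0 − 5·1 = -5, t = 1 − 5·(-1) = 6  (check: 462·(-5) + 390·6 = 30)
  q = 2: r = 12, s = 1 − 2·(-5) = 11, t = -1 − 2·6 = -13  (check: 462·11 + 390·(-13) = 12)
  q = 2: r = 6, s = -5 − 2·11 = -27, t = 6 − 2·(-13) = 32  (check: 462·(-27) + 390·32 = 6)
The row with r = 6 (the gcd) gives the Bezout coefficients s = -27, t = 32.
Result: 462 · (-27) + 390 · (32) = 6.

gcd(462, 390) = 6; s = -27, t = 32 (check: 462·(-27) + 390·32 = 6).


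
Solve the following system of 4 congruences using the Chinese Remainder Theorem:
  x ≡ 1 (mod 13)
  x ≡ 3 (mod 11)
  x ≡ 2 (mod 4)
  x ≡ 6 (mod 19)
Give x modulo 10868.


Product of moduli M = 13 · 11 · 4 · 19 = 10868.
Merge one congruence at a time:
  Start: x ≡ 1 (mod 13).
  Combine with x ≡ 3 (mod 11); new modulus lcm = 143.
    Write x = 1 + 13·t and substitute into x ≡ 3 (mod 11): 13·t ≡ 3 − 1 = 2 (mod 11).
    Reduce coefficients mod 11: 2·t ≡ 2 (mod 11).
    The inverse of 2 mod 11 is 6 (since 2·6 = 12 = 1·11 + 1), so t ≡ 6·2 = 12 ≡ 1 (mod 11).
    Then x = 1 + 13·1 = 14, valid modulo lcm(13, 11) = 143: x ≡ 14 (mod 143).
  Combine with x ≡ 2 (mod 4); new modulus lcm = 572.
    Write x = 14 + 143·t and substitute into x ≡ 2 (mod 4): 143·t ≡ 2 − 14 = -12 (mod 4).
    Reduce coefficients mod 4: 3·t ≡ 0 (mod 4).
    The inverse of 3 mod 4 is 3 (since 3·3 = 9 = 2·4 + 1), so t ≡ 3·0 = 0 ≡ 0 (mod 4).
    Then x = 14 + 143·0 = 14, valid modulo lcm(143, 4) = 572: x ≡ 14 (mod 572).
  Combine with x ≡ 6 (mod 19); new modulus lcm = 10868.
    Write x = 14 + 572·t and substitute into x ≡ 6 (mod 19): 572·t ≡ 6 − 14 = -8 (mod 19).
    Reduce coefficients mod 19: 2·t ≡ 11 (mod 19).
    The inverse of 2 mod 19 is 10 (since 2·10 = 20 = 1·19 + 1), so t ≡ 10·11 = 110 ≡ 15 (mod 19).
    Then x = 14 + 572·15 = 8594, valid modulo lcm(572, 19) = 10868: x ≡ 8594 (mod 10868).
Verify against each original: 8594 mod 13 = 1, 8594 mod 11 = 3, 8594 mod 4 = 2, 8594 mod 19 = 6.

x ≡ 8594 (mod 10868).


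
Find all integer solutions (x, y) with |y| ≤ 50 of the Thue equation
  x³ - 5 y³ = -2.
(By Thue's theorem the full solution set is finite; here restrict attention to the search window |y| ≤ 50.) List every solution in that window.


The equation is x³ - 5y³ = -2. For fixed y, x³ = 5·y³ − 2, so a solution requires the RHS to be a perfect cube.
Strategy: iterate y from -50 to 50, compute RHS = 5·y³ − 2, and check whether it is a (positive or negative) perfect cube.
Check small values of y:
  y = 0: RHS = -2 is not a perfect cube.
  y = 1: RHS = 3 is not a perfect cube.
  y = -1: RHS = -7 is not a perfect cube.
  y = 2: RHS = 38 is not a perfect cube.
  y = -2: RHS = -42 is not a perfect cube.
  y = 3: RHS = 133 is not a perfect cube.
  y = -3: RHS = -137 is not a perfect cube.
Continuing the search up to |y| = 50 finds no solutions either.
No (x, y) in the scanned range satisfies the equation.

No integer solutions with |y| ≤ 50.


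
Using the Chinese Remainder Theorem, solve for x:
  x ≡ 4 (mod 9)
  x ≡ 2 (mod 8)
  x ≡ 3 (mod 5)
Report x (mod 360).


Moduli 9, 8, 5 are pairwise coprime; by CRT there is a unique solution modulo M = 9 · 8 · 5 = 360.
Solve pairwise, accumulating the modulus:
  Start with x ≡ 4 (mod 9).
  Combine with x ≡ 2 (mod 8): since gcd(9, 8) = 1, we get a unique residue mod 72.
    Write x = 4 + 9·t and substitute into x ≡ 2 (mod 8): 9·t ≡ 2 − 4 = -2 (mod 8).
    Reduce coefficients mod 8: 1·t ≡ 6 (mod 8).
    So t ≡ 6 (mod 8).
    Then x = 4 + 9·6 = 58, valid modulo lcm(9, 8) = 72: x ≡ 58 (mod 72).
  Combine with x ≡ 3 (mod 5): since gcd(72, 5) = 1, we get a unique residue mod 360.
    Write x = 58 + 72·t and substitute into x ≡ 3 (mod 5): 72·t ≡ 3 − 58 = -55 (mod 5).
    Reduce coefficients mod 5: 2·t ≡ 0 (mod 5).
    The inverse of 2 mod 5 is 3 (since 2·3 = 6 = 1·5 + 1), so t ≡ 3·0 = 0 ≡ 0 (mod 5).
    Then x = 58 + 72·0 = 58, valid modulo lcm(72, 5) = 360: x ≡ 58 (mod 360).
Verify: 58 mod 9 = 4 ✓, 58 mod 8 = 2 ✓, 58 mod 5 = 3 ✓.

x ≡ 58 (mod 360).


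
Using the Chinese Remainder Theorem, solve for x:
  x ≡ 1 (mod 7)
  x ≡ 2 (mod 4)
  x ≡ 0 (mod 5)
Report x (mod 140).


Moduli 7, 4, 5 are pairwise coprime; by CRT there is a unique solution modulo M = 7 · 4 · 5 = 140.
Solve pairwise, accumulating the modulus:
  Start with x ≡ 1 (mod 7).
  Combine with x ≡ 2 (mod 4): since gcd(7, 4) = 1, we get a unique residue mod 28.
    Write x = 1 + 7·t and substitute into x ≡ 2 (mod 4): 7·t ≡ 2 − 1 = 1 (mod 4).
    Reduce coefficients mod 4: 3·t ≡ 1 (mod 4).
    The inverse of 3 mod 4 is 3 (since 3·3 = 9 = 2·4 + 1), so t ≡ 3·1 = 3 ≡ 3 (mod 4).
    Then x = 1 + 7·3 = 22, valid modulo lcm(7, 4) = 28: x ≡ 22 (mod 28).
  Combine with x ≡ 0 (mod 5): since gcd(28, 5) = 1, we get a unique residue mod 140.
    Write x = 22 + 28·t and substitute into x ≡ 0 (mod 5): 28·t ≡ 0 − 22 = -22 (mod 5).
    Reduce coefficients mod 5: 3·t ≡ 3 (mod 5).
    The inverse of 3 mod 5 is 2 (since 3·2 = 6 = 1·5 + 1), so t ≡ 2·3 = 6 ≡ 1 (mod 5).
    Then x = 22 + 28·1 = 50, valid modulo lcm(28, 5) = 140: x ≡ 50 (mod 140).
Verify: 50 mod 7 = 1 ✓, 50 mod 4 = 2 ✓, 50 mod 5 = 0 ✓.

x ≡ 50 (mod 140).
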